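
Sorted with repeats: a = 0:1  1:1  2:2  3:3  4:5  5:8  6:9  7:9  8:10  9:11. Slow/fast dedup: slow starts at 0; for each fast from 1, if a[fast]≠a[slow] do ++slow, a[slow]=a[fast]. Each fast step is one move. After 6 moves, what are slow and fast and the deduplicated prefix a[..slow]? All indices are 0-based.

(s=0,f=1) a[fast]=1=a[slow] dup → fast++
(s=0,f=2) a[fast]=2≠a[slow]=1 write a[1]=2 → slow++,fast++
(s=1,f=3) a[fast]=3≠a[slow]=2 write a[2]=3 → slow++,fast++
(s=2,f=4) a[fast]=5≠a[slow]=3 write a[3]=5 → slow++,fast++
(s=3,f=5) a[fast]=8≠a[slow]=5 write a[4]=8 → slow++,fast++
(s=4,f=6) a[fast]=9≠a[slow]=8 write a[5]=9 → slow++,fast++

slow=5, fast=7, prefix=[1, 2, 3, 5, 8, 9]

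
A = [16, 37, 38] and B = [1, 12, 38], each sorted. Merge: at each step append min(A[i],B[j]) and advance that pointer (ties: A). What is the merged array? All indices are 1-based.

[1, 12, 16, 37, 38, 38]

[i=1,j=1] A[i]=16>B[j]=1 take 1 → j++
[i=1,j=2] A[i]=16>B[j]=12 take 12 → j++
[i=1,j=3] A[i]=16<=B[j]=38 take 16 → i++
[i=2,j=3] A[i]=37<=B[j]=38 take 37 → i++
[i=3,j=3] A[i]=38<=B[j]=38 take 38 → i++
[i=4,j=3] A done, take B[j]=38 → j++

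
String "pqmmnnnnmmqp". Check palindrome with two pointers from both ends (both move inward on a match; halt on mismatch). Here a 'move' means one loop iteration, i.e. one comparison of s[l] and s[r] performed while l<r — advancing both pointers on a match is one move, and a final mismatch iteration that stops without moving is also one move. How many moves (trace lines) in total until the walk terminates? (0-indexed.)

l=0 r=11: 'p'=='p', l++,r--
l=1 r=10: 'q'=='q', l++,r--
l=2 r=9: 'm'=='m', l++,r--
l=3 r=8: 'm'=='m', l++,r--
l=4 r=7: 'n'=='n', l++,r--
l=5 r=6: 'n'=='n', l++,r--

6 moves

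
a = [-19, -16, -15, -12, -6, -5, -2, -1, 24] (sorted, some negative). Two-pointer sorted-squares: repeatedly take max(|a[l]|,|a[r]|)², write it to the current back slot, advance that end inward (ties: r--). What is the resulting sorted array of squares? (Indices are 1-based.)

l=1 r=9: |-19|<=|24| out[9]=576, r--
l=1 r=8: |-19|>|-1| out[8]=361, l++
l=2 r=8: |-16|>|-1| out[7]=256, l++
l=3 r=8: |-15|>|-1| out[6]=225, l++
l=4 r=8: |-12|>|-1| out[5]=144, l++
l=5 r=8: |-6|>|-1| out[4]=36, l++
l=6 r=8: |-5|>|-1| out[3]=25, l++
l=7 r=8: |-2|>|-1| out[2]=4, l++
l=8 r=8: |-1|<=|-1| out[1]=1, r--

[1, 4, 25, 36, 144, 225, 256, 361, 576]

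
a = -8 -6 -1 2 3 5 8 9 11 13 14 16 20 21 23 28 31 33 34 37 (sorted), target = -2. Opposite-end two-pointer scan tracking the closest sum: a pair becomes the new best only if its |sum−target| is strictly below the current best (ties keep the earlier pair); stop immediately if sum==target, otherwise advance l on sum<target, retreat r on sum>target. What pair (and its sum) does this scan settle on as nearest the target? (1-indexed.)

[1,20] -8+37=29 d=31 * → r--
[1,19] -8+34=26 d=28 * → r--
[1,18] -8+33=25 d=27 * → r--
[1,17] -8+31=23 d=25 * → r--
[1,16] -8+28=20 d=22 * → r--
[1,15] -8+23=15 d=17 * → r--
[1,14] -8+21=13 d=15 * → r--
[1,13] -8+20=12 d=14 * → r--
[1,12] -8+16=8 d=10 * → r--
[1,11] -8+14=6 d=8 * → r--
[1,10] -8+13=5 d=7 * → r--
[1,9] -8+11=3 d=5 * → r--
[1,8] -8+9=1 d=3 * → r--
[1,7] -8+8=0 d=2 * → r--
[1,6] -8+5=-3 d=1 * → l++
[2,6] -6+5=-1 d=1 → r--
[2,5] -6+3=-3 d=1 → l++
[3,5] -1+3=2 d=4 → r--
[3,4] -1+2=1 d=3 → r--

pair (-8, 5) with sum -3 (|Δ|=1)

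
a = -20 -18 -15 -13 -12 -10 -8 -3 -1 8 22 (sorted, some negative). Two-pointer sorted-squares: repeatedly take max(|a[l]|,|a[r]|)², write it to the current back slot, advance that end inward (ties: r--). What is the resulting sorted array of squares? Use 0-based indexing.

[1, 9, 64, 64, 100, 144, 169, 225, 324, 400, 484]

[0,10] |-20|<=|22| out[10]=484 → r--
[0,9] |-20|>|8| out[9]=400 → l++
[1,9] |-18|>|8| out[8]=324 → l++
[2,9] |-15|>|8| out[7]=225 → l++
[3,9] |-13|>|8| out[6]=169 → l++
[4,9] |-12|>|8| out[5]=144 → l++
[5,9] |-10|>|8| out[4]=100 → l++
[6,9] |-8|<=|8| out[3]=64 → r--
[6,8] |-8|>|-1| out[2]=64 → l++
[7,8] |-3|>|-1| out[1]=9 → l++
[8,8] |-1|<=|-1| out[0]=1 → r--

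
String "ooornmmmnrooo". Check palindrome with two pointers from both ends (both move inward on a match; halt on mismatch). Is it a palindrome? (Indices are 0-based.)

palindrome

[0,12] 'o'=='o' → l++,r--
[1,11] 'o'=='o' → l++,r--
[2,10] 'o'=='o' → l++,r--
[3,9] 'r'=='r' → l++,r--
[4,8] 'n'=='n' → l++,r--
[5,7] 'm'=='m' → l++,r--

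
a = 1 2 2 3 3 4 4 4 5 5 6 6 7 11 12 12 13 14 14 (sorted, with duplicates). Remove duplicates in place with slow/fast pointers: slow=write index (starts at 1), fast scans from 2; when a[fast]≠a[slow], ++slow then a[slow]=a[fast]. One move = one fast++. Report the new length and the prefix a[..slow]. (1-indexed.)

length 11; prefix = [1, 2, 3, 4, 5, 6, 7, 11, 12, 13, 14]

slow=1 fast=2: a[fast]=2≠a[slow]=1 write a[2]=2, slow++,fast++
slow=2 fast=3: a[fast]=2=a[slow] dup, fast++
slow=2 fast=4: a[fast]=3≠a[slow]=2 write a[3]=3, slow++,fast++
slow=3 fast=5: a[fast]=3=a[slow] dup, fast++
slow=3 fast=6: a[fast]=4≠a[slow]=3 write a[4]=4, slow++,fast++
slow=4 fast=7: a[fast]=4=a[slow] dup, fast++
slow=4 fast=8: a[fast]=4=a[slow] dup, fast++
slow=4 fast=9: a[fast]=5≠a[slow]=4 write a[5]=5, slow++,fast++
slow=5 fast=10: a[fast]=5=a[slow] dup, fast++
slow=5 fast=11: a[fast]=6≠a[slow]=5 write a[6]=6, slow++,fast++
slow=6 fast=12: a[fast]=6=a[slow] dup, fast++
slow=6 fast=13: a[fast]=7≠a[slow]=6 write a[7]=7, slow++,fast++
slow=7 fast=14: a[fast]=11≠a[slow]=7 write a[8]=11, slow++,fast++
slow=8 fast=15: a[fast]=12≠a[slow]=11 write a[9]=12, slow++,fast++
slow=9 fast=16: a[fast]=12=a[slow] dup, fast++
slow=9 fast=17: a[fast]=13≠a[slow]=12 write a[10]=13, slow++,fast++
slow=10 fast=18: a[fast]=14≠a[slow]=13 write a[11]=14, slow++,fast++
slow=11 fast=19: a[fast]=14=a[slow] dup, fast++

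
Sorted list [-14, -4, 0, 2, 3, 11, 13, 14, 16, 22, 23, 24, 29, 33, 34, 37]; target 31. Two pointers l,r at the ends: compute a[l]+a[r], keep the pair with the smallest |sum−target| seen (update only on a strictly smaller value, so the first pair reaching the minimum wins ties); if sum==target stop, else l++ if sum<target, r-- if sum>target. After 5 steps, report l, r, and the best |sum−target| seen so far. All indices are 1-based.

[1,16] -14+37=23 d=8 * → l++
[2,16] -4+37=33 d=2 * → r--
[2,15] -4+34=30 d=1 * → l++
[3,15] 0+34=34 d=3 → r--
[3,14] 0+33=33 d=2 → r--

l=3, r=13, best |Δ|=1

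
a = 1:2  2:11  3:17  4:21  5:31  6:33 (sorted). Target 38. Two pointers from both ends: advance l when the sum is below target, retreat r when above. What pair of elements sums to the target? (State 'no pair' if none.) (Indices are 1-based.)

[1,6] 2+33=35 <38 → l++
[2,6] 11+33=44 >38 → r--
[2,5] 11+31=42 >38 → r--
[2,4] 11+21=32 <38 → l++
[3,4] 17+21=38 → found

(17, 21)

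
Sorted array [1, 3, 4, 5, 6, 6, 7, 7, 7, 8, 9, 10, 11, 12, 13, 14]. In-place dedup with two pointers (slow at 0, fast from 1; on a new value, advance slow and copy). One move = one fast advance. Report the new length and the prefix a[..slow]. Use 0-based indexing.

slow=0 fast=1: a[fast]=3≠a[slow]=1 write a[1]=3, slow++,fast++
slow=1 fast=2: a[fast]=4≠a[slow]=3 write a[2]=4, slow++,fast++
slow=2 fast=3: a[fast]=5≠a[slow]=4 write a[3]=5, slow++,fast++
slow=3 fast=4: a[fast]=6≠a[slow]=5 write a[4]=6, slow++,fast++
slow=4 fast=5: a[fast]=6=a[slow] dup, fast++
slow=4 fast=6: a[fast]=7≠a[slow]=6 write a[5]=7, slow++,fast++
slow=5 fast=7: a[fast]=7=a[slow] dup, fast++
slow=5 fast=8: a[fast]=7=a[slow] dup, fast++
slow=5 fast=9: a[fast]=8≠a[slow]=7 write a[6]=8, slow++,fast++
slow=6 fast=10: a[fast]=9≠a[slow]=8 write a[7]=9, slow++,fast++
slow=7 fast=11: a[fast]=10≠a[slow]=9 write a[8]=10, slow++,fast++
slow=8 fast=12: a[fast]=11≠a[slow]=10 write a[9]=11, slow++,fast++
slow=9 fast=13: a[fast]=12≠a[slow]=11 write a[10]=12, slow++,fast++
slow=10 fast=14: a[fast]=13≠a[slow]=12 write a[11]=13, slow++,fast++
slow=11 fast=15: a[fast]=14≠a[slow]=13 write a[12]=14, slow++,fast++

length 13; prefix = [1, 3, 4, 5, 6, 7, 8, 9, 10, 11, 12, 13, 14]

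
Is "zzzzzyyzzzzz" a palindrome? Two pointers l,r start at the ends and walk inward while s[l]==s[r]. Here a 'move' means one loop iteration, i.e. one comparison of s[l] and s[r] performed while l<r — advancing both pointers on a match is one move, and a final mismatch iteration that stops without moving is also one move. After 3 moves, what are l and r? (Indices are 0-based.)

[0,11] 'z'=='z' → l++,r--
[1,10] 'z'=='z' → l++,r--
[2,9] 'z'=='z' → l++,r--

l=3, r=8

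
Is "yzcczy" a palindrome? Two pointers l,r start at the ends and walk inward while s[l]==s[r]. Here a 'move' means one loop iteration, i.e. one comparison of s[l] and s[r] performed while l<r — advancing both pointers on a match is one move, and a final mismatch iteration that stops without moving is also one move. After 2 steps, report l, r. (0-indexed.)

[0,5] 'y'=='y' → l++,r--
[1,4] 'z'=='z' → l++,r--

l=2, r=3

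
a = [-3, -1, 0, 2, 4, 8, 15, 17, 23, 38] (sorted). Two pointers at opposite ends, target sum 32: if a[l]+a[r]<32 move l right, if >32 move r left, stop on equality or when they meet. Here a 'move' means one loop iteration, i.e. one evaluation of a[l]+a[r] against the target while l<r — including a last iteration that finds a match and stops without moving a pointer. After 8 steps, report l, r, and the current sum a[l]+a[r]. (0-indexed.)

l=6, r=7, sum=32

l=0 r=9: -3+38=35 >32, r--
l=0 r=8: -3+23=20 <32, l++
l=1 r=8: -1+23=22 <32, l++
l=2 r=8: 0+23=23 <32, l++
l=3 r=8: 2+23=25 <32, l++
l=4 r=8: 4+23=27 <32, l++
l=5 r=8: 8+23=31 <32, l++
l=6 r=8: 15+23=38 >32, r--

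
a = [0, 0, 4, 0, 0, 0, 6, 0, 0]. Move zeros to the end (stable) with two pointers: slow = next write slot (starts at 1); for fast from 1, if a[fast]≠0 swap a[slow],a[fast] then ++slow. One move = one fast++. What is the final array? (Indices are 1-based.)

(s=1,f=1) a[fast]=0 → fast++
(s=1,f=2) a[fast]=0 → fast++
(s=1,f=3) a[fast]=4≠0 swap→a[1]=4 → slow++,fast++
(s=2,f=4) a[fast]=0 → fast++
(s=2,f=5) a[fast]=0 → fast++
(s=2,f=6) a[fast]=0 → fast++
(s=2,f=7) a[fast]=6≠0 swap→a[2]=6 → slow++,fast++
(s=3,f=8) a[fast]=0 → fast++
(s=3,f=9) a[fast]=0 → fast++

[4, 6, 0, 0, 0, 0, 0, 0, 0]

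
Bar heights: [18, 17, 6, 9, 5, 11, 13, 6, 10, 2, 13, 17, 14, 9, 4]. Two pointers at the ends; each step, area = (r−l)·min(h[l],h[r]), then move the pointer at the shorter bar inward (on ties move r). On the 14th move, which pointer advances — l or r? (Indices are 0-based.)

r

[0,14] min(18,4)*14=56 best=56 * → r--
[0,13] min(18,9)*13=117 best=117 * → r--
[0,12] min(18,14)*12=168 best=168 * → r--
[0,11] min(18,17)*11=187 best=187 * → r--
[0,10] min(18,13)*10=130 best=187 → r--
[0,9] min(18,2)*9=18 best=187 → r--
[0,8] min(18,10)*8=80 best=187 → r--
[0,7] min(18,6)*7=42 best=187 → r--
[0,6] min(18,13)*6=78 best=187 → r--
[0,5] min(18,11)*5=55 best=187 → r--
[0,4] min(18,5)*4=20 best=187 → r--
[0,3] min(18,9)*3=27 best=187 → r--
[0,2] min(18,6)*2=12 best=187 → r--
[0,1] min(18,17)*1=17 best=187 → r--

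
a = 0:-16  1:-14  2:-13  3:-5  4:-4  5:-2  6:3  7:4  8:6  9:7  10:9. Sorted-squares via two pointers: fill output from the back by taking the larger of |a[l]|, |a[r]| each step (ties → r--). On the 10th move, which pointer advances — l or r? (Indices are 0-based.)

l=0 r=10: |-16|>|9| out[10]=256, l++
l=1 r=10: |-14|>|9| out[9]=196, l++
l=2 r=10: |-13|>|9| out[8]=169, l++
l=3 r=10: |-5|<=|9| out[7]=81, r--
l=3 r=9: |-5|<=|7| out[6]=49, r--
l=3 r=8: |-5|<=|6| out[5]=36, r--
l=3 r=7: |-5|>|4| out[4]=25, l++
l=4 r=7: |-4|<=|4| out[3]=16, r--
l=4 r=6: |-4|>|3| out[2]=16, l++
l=5 r=6: |-2|<=|3| out[1]=9, r--

r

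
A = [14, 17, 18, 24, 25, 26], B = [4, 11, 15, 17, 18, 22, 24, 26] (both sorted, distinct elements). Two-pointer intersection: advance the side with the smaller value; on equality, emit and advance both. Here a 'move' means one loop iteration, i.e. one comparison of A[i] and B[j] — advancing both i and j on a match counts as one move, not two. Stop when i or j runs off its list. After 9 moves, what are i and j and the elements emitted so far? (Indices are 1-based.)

[i=1,j=1] 14>4 → j++
[i=1,j=2] 14>11 → j++
[i=1,j=3] 14<15 → i++
[i=2,j=3] 17>15 → j++
[i=2,j=4] 17==17 emit → i++,j++
[i=3,j=5] 18==18 emit → i++,j++
[i=4,j=6] 24>22 → j++
[i=4,j=7] 24==24 emit → i++,j++
[i=5,j=8] 25<26 → i++

i=6, j=8, emitted=[17, 18, 24]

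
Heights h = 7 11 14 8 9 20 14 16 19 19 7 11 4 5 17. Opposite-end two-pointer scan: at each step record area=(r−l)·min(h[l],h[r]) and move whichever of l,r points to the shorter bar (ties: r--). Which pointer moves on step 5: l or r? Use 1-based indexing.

[1,15] min(7,17)*14=98 best=98 * → l++
[2,15] min(11,17)*13=143 best=143 * → l++
[3,15] min(14,17)*12=168 best=168 * → l++
[4,15] min(8,17)*11=88 best=168 → l++
[5,15] min(9,17)*10=90 best=168 → l++

l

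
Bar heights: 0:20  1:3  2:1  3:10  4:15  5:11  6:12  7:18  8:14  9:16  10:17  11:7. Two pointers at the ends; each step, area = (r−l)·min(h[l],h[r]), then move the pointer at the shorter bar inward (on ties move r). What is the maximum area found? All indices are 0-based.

l=0 r=11: min(20,7)*11=77 best=77 *, r--
l=0 r=10: min(20,17)*10=170 best=170 *, r--
l=0 r=9: min(20,16)*9=144 best=170, r--
l=0 r=8: min(20,14)*8=112 best=170, r--
l=0 r=7: min(20,18)*7=126 best=170, r--
l=0 r=6: min(20,12)*6=72 best=170, r--
l=0 r=5: min(20,11)*5=55 best=170, r--
l=0 r=4: min(20,15)*4=60 best=170, r--
l=0 r=3: min(20,10)*3=30 best=170, r--
l=0 r=2: min(20,1)*2=2 best=170, r--
l=0 r=1: min(20,3)*1=3 best=170, r--

max area = 170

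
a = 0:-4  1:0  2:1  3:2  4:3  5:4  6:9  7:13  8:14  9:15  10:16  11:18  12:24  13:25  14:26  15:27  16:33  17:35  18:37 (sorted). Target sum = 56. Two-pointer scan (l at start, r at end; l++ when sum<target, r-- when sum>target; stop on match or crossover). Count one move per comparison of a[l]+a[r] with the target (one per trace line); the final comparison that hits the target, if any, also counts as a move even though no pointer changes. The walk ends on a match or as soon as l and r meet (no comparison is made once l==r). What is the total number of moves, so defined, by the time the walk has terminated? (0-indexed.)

18 moves

l=0 r=18: -4+37=33 <56, l++
l=1 r=18: 0+37=37 <56, l++
l=2 r=18: 1+37=38 <56, l++
l=3 r=18: 2+37=39 <56, l++
l=4 r=18: 3+37=40 <56, l++
l=5 r=18: 4+37=41 <56, l++
l=6 r=18: 9+37=46 <56, l++
l=7 r=18: 13+37=50 <56, l++
l=8 r=18: 14+37=51 <56, l++
l=9 r=18: 15+37=52 <56, l++
l=10 r=18: 16+37=53 <56, l++
l=11 r=18: 18+37=55 <56, l++
l=12 r=18: 24+37=61 >56, r--
l=12 r=17: 24+35=59 >56, r--
l=12 r=16: 24+33=57 >56, r--
l=12 r=15: 24+27=51 <56, l++
l=13 r=15: 25+27=52 <56, l++
l=14 r=15: 26+27=53 <56, l++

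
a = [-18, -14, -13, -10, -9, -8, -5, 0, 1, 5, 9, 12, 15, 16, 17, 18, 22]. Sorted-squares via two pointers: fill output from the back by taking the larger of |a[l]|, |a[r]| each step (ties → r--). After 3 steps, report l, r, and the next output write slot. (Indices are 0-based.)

[0,16] |-18|<=|22| out[16]=484 → r--
[0,15] |-18|<=|18| out[15]=324 → r--
[0,14] |-18|>|17| out[14]=324 → l++

l=1, r=14, next write slot=13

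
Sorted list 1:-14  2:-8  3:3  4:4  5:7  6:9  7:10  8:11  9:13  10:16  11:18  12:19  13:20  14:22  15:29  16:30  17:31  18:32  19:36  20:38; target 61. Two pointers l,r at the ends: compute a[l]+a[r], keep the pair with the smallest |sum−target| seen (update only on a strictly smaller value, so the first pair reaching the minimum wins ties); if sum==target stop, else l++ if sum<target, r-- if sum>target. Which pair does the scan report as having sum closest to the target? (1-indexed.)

[1,20] -14+38=24 d=37 * → l++
[2,20] -8+38=30 d=31 * → l++
[3,20] 3+38=41 d=20 * → l++
[4,20] 4+38=42 d=19 * → l++
[5,20] 7+38=45 d=16 * → l++
[6,20] 9+38=47 d=14 * → l++
[7,20] 10+38=48 d=13 * → l++
[8,20] 11+38=49 d=12 * → l++
[9,20] 13+38=51 d=10 * → l++
[10,20] 16+38=54 d=7 * → l++
[11,20] 18+38=56 d=5 * → l++
[12,20] 19+38=57 d=4 * → l++
[13,20] 20+38=58 d=3 * → l++
[14,20] 22+38=60 d=1 * → l++
[15,20] 29+38=67 d=6 → r--
[15,19] 29+36=65 d=4 → r--
[15,18] 29+32=61 d=0 * → stop

pair (29, 32) with sum 61 (|Δ|=0)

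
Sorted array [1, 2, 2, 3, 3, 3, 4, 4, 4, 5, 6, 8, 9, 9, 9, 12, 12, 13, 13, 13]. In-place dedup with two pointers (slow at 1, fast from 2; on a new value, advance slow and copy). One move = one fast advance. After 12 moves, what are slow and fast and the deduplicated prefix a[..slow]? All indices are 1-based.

slow=8, fast=14, prefix=[1, 2, 3, 4, 5, 6, 8, 9]

(s=1,f=2) a[fast]=2≠a[slow]=1 write a[2]=2 → slow++,fast++
(s=2,f=3) a[fast]=2=a[slow] dup → fast++
(s=2,f=4) a[fast]=3≠a[slow]=2 write a[3]=3 → slow++,fast++
(s=3,f=5) a[fast]=3=a[slow] dup → fast++
(s=3,f=6) a[fast]=3=a[slow] dup → fast++
(s=3,f=7) a[fast]=4≠a[slow]=3 write a[4]=4 → slow++,fast++
(s=4,f=8) a[fast]=4=a[slow] dup → fast++
(s=4,f=9) a[fast]=4=a[slow] dup → fast++
(s=4,f=10) a[fast]=5≠a[slow]=4 write a[5]=5 → slow++,fast++
(s=5,f=11) a[fast]=6≠a[slow]=5 write a[6]=6 → slow++,fast++
(s=6,f=12) a[fast]=8≠a[slow]=6 write a[7]=8 → slow++,fast++
(s=7,f=13) a[fast]=9≠a[slow]=8 write a[8]=9 → slow++,fast++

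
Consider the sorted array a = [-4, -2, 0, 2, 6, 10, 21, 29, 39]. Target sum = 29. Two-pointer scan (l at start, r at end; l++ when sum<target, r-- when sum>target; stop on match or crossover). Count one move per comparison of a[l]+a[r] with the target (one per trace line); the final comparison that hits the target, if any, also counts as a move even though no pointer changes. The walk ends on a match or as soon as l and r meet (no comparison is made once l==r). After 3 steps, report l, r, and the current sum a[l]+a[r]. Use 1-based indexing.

l=3, r=8, sum=29

[1,9] -4+39=35 >29 → r--
[1,8] -4+29=25 <29 → l++
[2,8] -2+29=27 <29 → l++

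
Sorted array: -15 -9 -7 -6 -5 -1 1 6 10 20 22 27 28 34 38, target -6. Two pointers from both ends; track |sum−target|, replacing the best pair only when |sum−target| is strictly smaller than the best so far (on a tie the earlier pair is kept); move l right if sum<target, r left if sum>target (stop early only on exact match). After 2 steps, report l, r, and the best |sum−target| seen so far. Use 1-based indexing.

l=1, r=13, best |Δ|=25

l=1 r=15: -15+38=23 d=29 *, r--
l=1 r=14: -15+34=19 d=25 *, r--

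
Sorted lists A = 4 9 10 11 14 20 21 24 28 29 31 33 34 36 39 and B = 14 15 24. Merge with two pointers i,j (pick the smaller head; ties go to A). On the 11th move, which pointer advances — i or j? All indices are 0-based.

i=0 j=0: A[i]=4<=B[j]=14 take 4, i++
i=1 j=0: A[i]=9<=B[j]=14 take 9, i++
i=2 j=0: A[i]=10<=B[j]=14 take 10, i++
i=3 j=0: A[i]=11<=B[j]=14 take 11, i++
i=4 j=0: A[i]=14<=B[j]=14 take 14, i++
i=5 j=0: A[i]=20>B[j]=14 take 14, j++
i=5 j=1: A[i]=20>B[j]=15 take 15, j++
i=5 j=2: A[i]=20<=B[j]=24 take 20, i++
i=6 j=2: A[i]=21<=B[j]=24 take 21, i++
i=7 j=2: A[i]=24<=B[j]=24 take 24, i++
i=8 j=2: A[i]=28>B[j]=24 take 24, j++

j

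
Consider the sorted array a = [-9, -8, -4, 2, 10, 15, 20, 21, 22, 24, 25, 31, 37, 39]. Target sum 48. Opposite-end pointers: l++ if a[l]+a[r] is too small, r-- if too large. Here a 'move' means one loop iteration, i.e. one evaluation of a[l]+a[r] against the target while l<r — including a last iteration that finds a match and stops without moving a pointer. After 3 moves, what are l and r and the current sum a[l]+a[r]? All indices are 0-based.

l=3, r=13, sum=41

[0,13] -9+39=30 <48 → l++
[1,13] -8+39=31 <48 → l++
[2,13] -4+39=35 <48 → l++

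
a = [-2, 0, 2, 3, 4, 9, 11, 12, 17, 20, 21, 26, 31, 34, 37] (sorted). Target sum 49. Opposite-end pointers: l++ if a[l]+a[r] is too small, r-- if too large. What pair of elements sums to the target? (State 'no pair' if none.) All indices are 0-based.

(12, 37)

[0,14] -2+37=35 <49 → l++
[1,14] 0+37=37 <49 → l++
[2,14] 2+37=39 <49 → l++
[3,14] 3+37=40 <49 → l++
[4,14] 4+37=41 <49 → l++
[5,14] 9+37=46 <49 → l++
[6,14] 11+37=48 <49 → l++
[7,14] 12+37=49 → found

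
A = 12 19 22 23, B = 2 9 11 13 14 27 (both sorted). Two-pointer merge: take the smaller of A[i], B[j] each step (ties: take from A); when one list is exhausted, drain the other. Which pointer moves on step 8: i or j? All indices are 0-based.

i

[i=0,j=0] A[i]=12>B[j]=2 take 2 → j++
[i=0,j=1] A[i]=12>B[j]=9 take 9 → j++
[i=0,j=2] A[i]=12>B[j]=11 take 11 → j++
[i=0,j=3] A[i]=12<=B[j]=13 take 12 → i++
[i=1,j=3] A[i]=19>B[j]=13 take 13 → j++
[i=1,j=4] A[i]=19>B[j]=14 take 14 → j++
[i=1,j=5] A[i]=19<=B[j]=27 take 19 → i++
[i=2,j=5] A[i]=22<=B[j]=27 take 22 → i++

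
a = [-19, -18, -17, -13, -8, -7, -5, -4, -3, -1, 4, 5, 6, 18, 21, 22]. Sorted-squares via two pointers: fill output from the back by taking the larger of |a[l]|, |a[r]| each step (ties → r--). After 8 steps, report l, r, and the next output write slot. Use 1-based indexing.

l=6, r=13, next write slot=8

l=1 r=16: |-19|<=|22| out[16]=484, r--
l=1 r=15: |-19|<=|21| out[15]=441, r--
l=1 r=14: |-19|>|18| out[14]=361, l++
l=2 r=14: |-18|<=|18| out[13]=324, r--
l=2 r=13: |-18|>|6| out[12]=324, l++
l=3 r=13: |-17|>|6| out[11]=289, l++
l=4 r=13: |-13|>|6| out[10]=169, l++
l=5 r=13: |-8|>|6| out[9]=64, l++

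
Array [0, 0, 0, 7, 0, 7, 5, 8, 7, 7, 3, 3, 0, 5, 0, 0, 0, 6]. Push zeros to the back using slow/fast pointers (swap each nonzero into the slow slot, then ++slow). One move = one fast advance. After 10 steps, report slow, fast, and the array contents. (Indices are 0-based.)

(s=0,f=0) a[fast]=0 → fast++
(s=0,f=1) a[fast]=0 → fast++
(s=0,f=2) a[fast]=0 → fast++
(s=0,f=3) a[fast]=7≠0 swap→a[0]=7 → slow++,fast++
(s=1,f=4) a[fast]=0 → fast++
(s=1,f=5) a[fast]=7≠0 swap→a[1]=7 → slow++,fast++
(s=2,f=6) a[fast]=5≠0 swap→a[2]=5 → slow++,fast++
(s=3,f=7) a[fast]=8≠0 swap→a[3]=8 → slow++,fast++
(s=4,f=8) a[fast]=7≠0 swap→a[4]=7 → slow++,fast++
(s=5,f=9) a[fast]=7≠0 swap→a[5]=7 → slow++,fast++

slow=6, fast=10, a=[7, 7, 5, 8, 7, 7, 0, 0, 0, 0, 3, 3, 0, 5, 0, 0, 0, 6]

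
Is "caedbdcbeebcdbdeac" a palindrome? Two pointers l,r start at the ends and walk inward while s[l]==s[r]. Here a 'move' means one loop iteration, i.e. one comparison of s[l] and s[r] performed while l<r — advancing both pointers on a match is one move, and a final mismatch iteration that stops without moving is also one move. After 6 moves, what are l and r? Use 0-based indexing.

l=0 r=17: 'c'=='c', l++,r--
l=1 r=16: 'a'=='a', l++,r--
l=2 r=15: 'e'=='e', l++,r--
l=3 r=14: 'd'=='d', l++,r--
l=4 r=13: 'b'=='b', l++,r--
l=5 r=12: 'd'=='d', l++,r--

l=6, r=11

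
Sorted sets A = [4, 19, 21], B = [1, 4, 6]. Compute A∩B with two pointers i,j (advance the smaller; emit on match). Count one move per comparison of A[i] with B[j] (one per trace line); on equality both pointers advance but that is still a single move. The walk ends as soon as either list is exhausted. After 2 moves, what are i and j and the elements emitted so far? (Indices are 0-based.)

i=1, j=2, emitted=[4]

i=0 j=0: 4>1, j++
i=0 j=1: 4==4 emit, i++,j++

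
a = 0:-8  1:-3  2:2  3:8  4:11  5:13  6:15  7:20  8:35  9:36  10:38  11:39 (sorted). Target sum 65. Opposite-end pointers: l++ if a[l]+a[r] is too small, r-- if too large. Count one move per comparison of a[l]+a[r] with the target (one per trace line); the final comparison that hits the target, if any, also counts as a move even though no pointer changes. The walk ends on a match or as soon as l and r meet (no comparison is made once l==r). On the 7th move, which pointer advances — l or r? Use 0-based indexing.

l=0 r=11: -8+39=31 <65, l++
l=1 r=11: -3+39=36 <65, l++
l=2 r=11: 2+39=41 <65, l++
l=3 r=11: 8+39=47 <65, l++
l=4 r=11: 11+39=50 <65, l++
l=5 r=11: 13+39=52 <65, l++
l=6 r=11: 15+39=54 <65, l++

l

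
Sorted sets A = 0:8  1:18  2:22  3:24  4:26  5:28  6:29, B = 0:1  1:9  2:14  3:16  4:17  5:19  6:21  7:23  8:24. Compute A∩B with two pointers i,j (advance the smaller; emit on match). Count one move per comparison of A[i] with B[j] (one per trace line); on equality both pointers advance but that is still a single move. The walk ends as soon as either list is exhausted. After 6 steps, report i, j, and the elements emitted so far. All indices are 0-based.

i=0 j=0: 8>1, j++
i=0 j=1: 8<9, i++
i=1 j=1: 18>9, j++
i=1 j=2: 18>14, j++
i=1 j=3: 18>16, j++
i=1 j=4: 18>17, j++

i=1, j=5, emitted=[]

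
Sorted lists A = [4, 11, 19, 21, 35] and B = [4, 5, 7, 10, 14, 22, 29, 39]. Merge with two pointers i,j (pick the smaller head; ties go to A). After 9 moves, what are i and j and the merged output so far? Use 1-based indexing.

i=5, j=6, merged so far=[4, 4, 5, 7, 10, 11, 14, 19, 21]

[i=1,j=1] A[i]=4<=B[j]=4 take 4 → i++
[i=2,j=1] A[i]=11>B[j]=4 take 4 → j++
[i=2,j=2] A[i]=11>B[j]=5 take 5 → j++
[i=2,j=3] A[i]=11>B[j]=7 take 7 → j++
[i=2,j=4] A[i]=11>B[j]=10 take 10 → j++
[i=2,j=5] A[i]=11<=B[j]=14 take 11 → i++
[i=3,j=5] A[i]=19>B[j]=14 take 14 → j++
[i=3,j=6] A[i]=19<=B[j]=22 take 19 → i++
[i=4,j=6] A[i]=21<=B[j]=22 take 21 → i++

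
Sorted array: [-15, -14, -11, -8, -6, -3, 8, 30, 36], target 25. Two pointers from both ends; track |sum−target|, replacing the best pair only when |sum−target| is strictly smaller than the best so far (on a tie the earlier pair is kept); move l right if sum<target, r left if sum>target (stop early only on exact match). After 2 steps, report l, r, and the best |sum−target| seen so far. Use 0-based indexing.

l=2, r=8, best |Δ|=3

l=0 r=8: -15+36=21 d=4 *, l++
l=1 r=8: -14+36=22 d=3 *, l++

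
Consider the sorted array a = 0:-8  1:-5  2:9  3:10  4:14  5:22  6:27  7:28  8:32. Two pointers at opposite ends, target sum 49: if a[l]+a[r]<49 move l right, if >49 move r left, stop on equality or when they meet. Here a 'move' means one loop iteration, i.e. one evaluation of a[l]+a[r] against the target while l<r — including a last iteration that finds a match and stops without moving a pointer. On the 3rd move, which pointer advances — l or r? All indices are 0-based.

[0,8] -8+32=24 <49 → l++
[1,8] -5+32=27 <49 → l++
[2,8] 9+32=41 <49 → l++

l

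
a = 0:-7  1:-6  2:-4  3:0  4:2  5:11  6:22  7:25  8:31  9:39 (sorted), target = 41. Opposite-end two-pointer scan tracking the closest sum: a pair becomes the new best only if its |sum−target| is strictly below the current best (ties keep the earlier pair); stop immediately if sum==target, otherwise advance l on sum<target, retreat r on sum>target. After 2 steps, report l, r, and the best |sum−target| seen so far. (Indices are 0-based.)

l=2, r=9, best |Δ|=8

l=0 r=9: -7+39=32 d=9 *, l++
l=1 r=9: -6+39=33 d=8 *, l++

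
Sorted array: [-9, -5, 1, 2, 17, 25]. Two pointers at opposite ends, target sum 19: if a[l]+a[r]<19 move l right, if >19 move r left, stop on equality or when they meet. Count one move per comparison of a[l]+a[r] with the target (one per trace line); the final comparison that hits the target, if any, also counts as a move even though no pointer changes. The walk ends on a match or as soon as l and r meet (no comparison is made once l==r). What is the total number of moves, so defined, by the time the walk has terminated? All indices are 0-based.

5 moves

[0,5] -9+25=16 <19 → l++
[1,5] -5+25=20 >19 → r--
[1,4] -5+17=12 <19 → l++
[2,4] 1+17=18 <19 → l++
[3,4] 2+17=19 → found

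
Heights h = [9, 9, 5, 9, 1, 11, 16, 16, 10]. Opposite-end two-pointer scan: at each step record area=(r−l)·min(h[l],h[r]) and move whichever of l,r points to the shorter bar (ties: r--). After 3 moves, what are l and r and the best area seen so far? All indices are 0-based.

l=3, r=8, best area=72

[0,8] min(9,10)*8=72 best=72 * → l++
[1,8] min(9,10)*7=63 best=72 → l++
[2,8] min(5,10)*6=30 best=72 → l++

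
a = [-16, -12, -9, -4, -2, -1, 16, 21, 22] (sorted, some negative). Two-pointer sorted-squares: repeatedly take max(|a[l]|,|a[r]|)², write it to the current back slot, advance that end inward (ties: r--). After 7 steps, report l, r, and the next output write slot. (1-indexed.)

l=5, r=6, next write slot=2

[1,9] |-16|<=|22| out[9]=484 → r--
[1,8] |-16|<=|21| out[8]=441 → r--
[1,7] |-16|<=|16| out[7]=256 → r--
[1,6] |-16|>|-1| out[6]=256 → l++
[2,6] |-12|>|-1| out[5]=144 → l++
[3,6] |-9|>|-1| out[4]=81 → l++
[4,6] |-4|>|-1| out[3]=16 → l++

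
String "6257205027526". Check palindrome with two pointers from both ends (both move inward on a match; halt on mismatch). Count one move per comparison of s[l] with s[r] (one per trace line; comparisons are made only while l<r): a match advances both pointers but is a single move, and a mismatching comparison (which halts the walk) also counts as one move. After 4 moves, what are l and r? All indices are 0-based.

[0,12] '6'=='6' → l++,r--
[1,11] '2'=='2' → l++,r--
[2,10] '5'=='5' → l++,r--
[3,9] '7'=='7' → l++,r--

l=4, r=8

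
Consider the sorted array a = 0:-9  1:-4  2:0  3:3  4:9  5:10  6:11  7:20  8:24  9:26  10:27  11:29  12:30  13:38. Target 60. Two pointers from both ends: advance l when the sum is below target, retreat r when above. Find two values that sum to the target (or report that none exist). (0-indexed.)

l=0 r=13: -9+38=29 <60, l++
l=1 r=13: -4+38=34 <60, l++
l=2 r=13: 0+38=38 <60, l++
l=3 r=13: 3+38=41 <60, l++
l=4 r=13: 9+38=47 <60, l++
l=5 r=13: 10+38=48 <60, l++
l=6 r=13: 11+38=49 <60, l++
l=7 r=13: 20+38=58 <60, l++
l=8 r=13: 24+38=62 >60, r--
l=8 r=12: 24+30=54 <60, l++
l=9 r=12: 26+30=56 <60, l++
l=10 r=12: 27+30=57 <60, l++
l=11 r=12: 29+30=59 <60, l++

no pair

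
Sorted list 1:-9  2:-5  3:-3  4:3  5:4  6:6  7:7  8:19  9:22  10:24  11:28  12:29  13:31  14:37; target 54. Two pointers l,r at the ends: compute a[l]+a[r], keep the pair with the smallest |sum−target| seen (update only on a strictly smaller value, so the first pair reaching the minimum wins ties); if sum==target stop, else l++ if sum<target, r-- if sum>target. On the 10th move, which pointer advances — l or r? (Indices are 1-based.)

[1,14] -9+37=28 d=26 * → l++
[2,14] -5+37=32 d=22 * → l++
[3,14] -3+37=34 d=20 * → l++
[4,14] 3+37=40 d=14 * → l++
[5,14] 4+37=41 d=13 * → l++
[6,14] 6+37=43 d=11 * → l++
[7,14] 7+37=44 d=10 * → l++
[8,14] 19+37=56 d=2 * → r--
[8,13] 19+31=50 d=4 → l++
[9,13] 22+31=53 d=1 * → l++

l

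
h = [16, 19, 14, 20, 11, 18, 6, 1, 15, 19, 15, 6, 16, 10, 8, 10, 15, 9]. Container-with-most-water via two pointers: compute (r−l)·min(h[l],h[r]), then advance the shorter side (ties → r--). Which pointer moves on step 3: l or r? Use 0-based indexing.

l=0 r=17: min(16,9)*17=153 best=153 *, r--
l=0 r=16: min(16,15)*16=240 best=240 *, r--
l=0 r=15: min(16,10)*15=150 best=240, r--

r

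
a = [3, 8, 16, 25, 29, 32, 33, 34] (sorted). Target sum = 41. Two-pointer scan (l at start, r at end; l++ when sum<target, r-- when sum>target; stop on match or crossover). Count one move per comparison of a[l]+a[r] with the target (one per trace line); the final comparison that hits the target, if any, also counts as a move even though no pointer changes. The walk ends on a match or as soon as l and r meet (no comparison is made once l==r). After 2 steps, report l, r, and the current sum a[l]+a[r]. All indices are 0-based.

l=1, r=6, sum=41

l=0 r=7: 3+34=37 <41, l++
l=1 r=7: 8+34=42 >41, r--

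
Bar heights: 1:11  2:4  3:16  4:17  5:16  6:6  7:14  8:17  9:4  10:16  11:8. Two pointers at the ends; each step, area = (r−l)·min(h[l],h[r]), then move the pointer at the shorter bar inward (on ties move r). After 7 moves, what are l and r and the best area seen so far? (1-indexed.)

l=4, r=7, best area=112

[1,11] min(11,8)*10=80 best=80 * → r--
[1,10] min(11,16)*9=99 best=99 * → l++
[2,10] min(4,16)*8=32 best=99 → l++
[3,10] min(16,16)*7=112 best=112 * → r--
[3,9] min(16,4)*6=24 best=112 → r--
[3,8] min(16,17)*5=80 best=112 → l++
[4,8] min(17,17)*4=68 best=112 → r--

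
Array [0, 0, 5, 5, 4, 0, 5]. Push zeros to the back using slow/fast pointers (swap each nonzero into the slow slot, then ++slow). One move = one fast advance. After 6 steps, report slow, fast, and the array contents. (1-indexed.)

slow=4, fast=7, a=[5, 5, 4, 0, 0, 0, 5]

slow=1 fast=1: a[fast]=0, fast++
slow=1 fast=2: a[fast]=0, fast++
slow=1 fast=3: a[fast]=5≠0 swap→a[1]=5, slow++,fast++
slow=2 fast=4: a[fast]=5≠0 swap→a[2]=5, slow++,fast++
slow=3 fast=5: a[fast]=4≠0 swap→a[3]=4, slow++,fast++
slow=4 fast=6: a[fast]=0, fast++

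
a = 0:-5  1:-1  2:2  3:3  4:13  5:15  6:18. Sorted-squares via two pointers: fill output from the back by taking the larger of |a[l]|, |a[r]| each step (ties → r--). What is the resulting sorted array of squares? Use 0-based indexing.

[1, 4, 9, 25, 169, 225, 324]

[0,6] |-5|<=|18| out[6]=324 → r--
[0,5] |-5|<=|15| out[5]=225 → r--
[0,4] |-5|<=|13| out[4]=169 → r--
[0,3] |-5|>|3| out[3]=25 → l++
[1,3] |-1|<=|3| out[2]=9 → r--
[1,2] |-1|<=|2| out[1]=4 → r--
[1,1] |-1|<=|-1| out[0]=1 → r--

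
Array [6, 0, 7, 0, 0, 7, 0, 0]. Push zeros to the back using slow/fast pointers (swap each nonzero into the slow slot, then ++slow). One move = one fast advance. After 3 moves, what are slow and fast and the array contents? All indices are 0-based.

(s=0,f=0) a[fast]=6≠0 swap→a[0]=6 → slow++,fast++
(s=1,f=1) a[fast]=0 → fast++
(s=1,f=2) a[fast]=7≠0 swap→a[1]=7 → slow++,fast++

slow=2, fast=3, a=[6, 7, 0, 0, 0, 7, 0, 0]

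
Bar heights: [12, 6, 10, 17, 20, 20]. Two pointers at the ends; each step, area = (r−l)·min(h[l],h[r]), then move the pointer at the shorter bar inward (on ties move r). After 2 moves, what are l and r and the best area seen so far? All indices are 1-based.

l=1 r=6: min(12,20)*5=60 best=60 *, l++
l=2 r=6: min(6,20)*4=24 best=60, l++

l=3, r=6, best area=60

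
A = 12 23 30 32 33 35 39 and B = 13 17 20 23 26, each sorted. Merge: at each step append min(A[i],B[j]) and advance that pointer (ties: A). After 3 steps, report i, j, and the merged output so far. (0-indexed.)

[i=0,j=0] A[i]=12<=B[j]=13 take 12 → i++
[i=1,j=0] A[i]=23>B[j]=13 take 13 → j++
[i=1,j=1] A[i]=23>B[j]=17 take 17 → j++

i=1, j=2, merged so far=[12, 13, 17]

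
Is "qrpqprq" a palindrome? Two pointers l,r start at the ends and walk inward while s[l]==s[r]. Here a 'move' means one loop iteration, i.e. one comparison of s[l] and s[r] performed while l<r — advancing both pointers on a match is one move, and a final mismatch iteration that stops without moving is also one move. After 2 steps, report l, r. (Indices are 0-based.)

[0,6] 'q'=='q' → l++,r--
[1,5] 'r'=='r' → l++,r--

l=2, r=4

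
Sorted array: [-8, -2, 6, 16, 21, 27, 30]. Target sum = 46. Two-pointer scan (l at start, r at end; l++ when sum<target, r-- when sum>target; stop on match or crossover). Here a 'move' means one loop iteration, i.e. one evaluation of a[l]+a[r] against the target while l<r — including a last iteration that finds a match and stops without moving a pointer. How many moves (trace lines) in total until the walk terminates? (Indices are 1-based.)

4 moves

[1,7] -8+30=22 <46 → l++
[2,7] -2+30=28 <46 → l++
[3,7] 6+30=36 <46 → l++
[4,7] 16+30=46 → found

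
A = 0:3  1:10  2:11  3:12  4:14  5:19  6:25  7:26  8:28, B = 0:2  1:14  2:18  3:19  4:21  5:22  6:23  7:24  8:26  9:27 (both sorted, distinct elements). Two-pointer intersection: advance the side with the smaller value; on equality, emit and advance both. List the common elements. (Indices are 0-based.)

intersection = [14, 19, 26]

i=0 j=0: 3>2, j++
i=0 j=1: 3<14, i++
i=1 j=1: 10<14, i++
i=2 j=1: 11<14, i++
i=3 j=1: 12<14, i++
i=4 j=1: 14==14 emit, i++,j++
i=5 j=2: 19>18, j++
i=5 j=3: 19==19 emit, i++,j++
i=6 j=4: 25>21, j++
i=6 j=5: 25>22, j++
i=6 j=6: 25>23, j++
i=6 j=7: 25>24, j++
i=6 j=8: 25<26, i++
i=7 j=8: 26==26 emit, i++,j++
i=8 j=9: 28>27, j++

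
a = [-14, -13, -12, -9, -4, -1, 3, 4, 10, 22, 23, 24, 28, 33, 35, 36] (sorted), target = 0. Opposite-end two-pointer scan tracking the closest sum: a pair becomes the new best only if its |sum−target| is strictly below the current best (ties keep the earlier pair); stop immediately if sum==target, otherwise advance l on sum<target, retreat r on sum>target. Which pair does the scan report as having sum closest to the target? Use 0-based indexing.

l=0 r=15: -14+36=22 d=22 *, r--
l=0 r=14: -14+35=21 d=21 *, r--
l=0 r=13: -14+33=19 d=19 *, r--
l=0 r=12: -14+28=14 d=14 *, r--
l=0 r=11: -14+24=10 d=10 *, r--
l=0 r=10: -14+23=9 d=9 *, r--
l=0 r=9: -14+22=8 d=8 *, r--
l=0 r=8: -14+10=-4 d=4 *, l++
l=1 r=8: -13+10=-3 d=3 *, l++
l=2 r=8: -12+10=-2 d=2 *, l++
l=3 r=8: -9+10=1 d=1 *, r--
l=3 r=7: -9+4=-5 d=5, l++
l=4 r=7: -4+4=0 d=0 *, stop

pair (-4, 4) with sum 0 (|Δ|=0)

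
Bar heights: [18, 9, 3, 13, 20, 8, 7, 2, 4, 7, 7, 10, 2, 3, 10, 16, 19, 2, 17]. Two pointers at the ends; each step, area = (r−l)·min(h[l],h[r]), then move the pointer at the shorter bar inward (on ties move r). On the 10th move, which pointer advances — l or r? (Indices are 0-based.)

r

l=0 r=18: min(18,17)*18=306 best=306 *, r--
l=0 r=17: min(18,2)*17=34 best=306, r--
l=0 r=16: min(18,19)*16=288 best=306, l++
l=1 r=16: min(9,19)*15=135 best=306, l++
l=2 r=16: min(3,19)*14=42 best=306, l++
l=3 r=16: min(13,19)*13=169 best=306, l++
l=4 r=16: min(20,19)*12=228 best=306, r--
l=4 r=15: min(20,16)*11=176 best=306, r--
l=4 r=14: min(20,10)*10=100 best=306, r--
l=4 r=13: min(20,3)*9=27 best=306, r--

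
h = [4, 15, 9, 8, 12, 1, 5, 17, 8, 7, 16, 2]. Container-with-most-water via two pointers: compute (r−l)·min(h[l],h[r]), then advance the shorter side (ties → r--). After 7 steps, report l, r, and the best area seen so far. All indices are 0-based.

l=6, r=10, best area=135

l=0 r=11: min(4,2)*11=22 best=22 *, r--
l=0 r=10: min(4,16)*10=40 best=40 *, l++
l=1 r=10: min(15,16)*9=135 best=135 *, l++
l=2 r=10: min(9,16)*8=72 best=135, l++
l=3 r=10: min(8,16)*7=56 best=135, l++
l=4 r=10: min(12,16)*6=72 best=135, l++
l=5 r=10: min(1,16)*5=5 best=135, l++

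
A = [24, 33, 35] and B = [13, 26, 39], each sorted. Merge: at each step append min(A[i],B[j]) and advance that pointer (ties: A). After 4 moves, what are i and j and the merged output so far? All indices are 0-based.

i=2, j=2, merged so far=[13, 24, 26, 33]

i=0 j=0: A[i]=24>B[j]=13 take 13, j++
i=0 j=1: A[i]=24<=B[j]=26 take 24, i++
i=1 j=1: A[i]=33>B[j]=26 take 26, j++
i=1 j=2: A[i]=33<=B[j]=39 take 33, i++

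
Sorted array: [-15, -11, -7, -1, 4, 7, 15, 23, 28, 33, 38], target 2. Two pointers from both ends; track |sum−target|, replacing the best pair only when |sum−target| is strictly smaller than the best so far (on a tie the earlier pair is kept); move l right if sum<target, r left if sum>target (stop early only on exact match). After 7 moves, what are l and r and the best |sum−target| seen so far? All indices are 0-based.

[0,10] -15+38=23 d=21 * → r--
[0,9] -15+33=18 d=16 * → r--
[0,8] -15+28=13 d=11 * → r--
[0,7] -15+23=8 d=6 * → r--
[0,6] -15+15=0 d=2 * → l++
[1,6] -11+15=4 d=2 → r--
[1,5] -11+7=-4 d=6 → l++

l=2, r=5, best |Δ|=2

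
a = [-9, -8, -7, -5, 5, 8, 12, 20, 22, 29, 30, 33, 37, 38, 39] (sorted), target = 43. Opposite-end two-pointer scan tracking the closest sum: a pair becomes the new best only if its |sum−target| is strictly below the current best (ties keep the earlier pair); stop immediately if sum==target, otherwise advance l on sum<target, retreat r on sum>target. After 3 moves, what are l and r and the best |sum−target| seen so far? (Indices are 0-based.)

l=3, r=14, best |Δ|=11

[0,14] -9+39=30 d=13 * → l++
[1,14] -8+39=31 d=12 * → l++
[2,14] -7+39=32 d=11 * → l++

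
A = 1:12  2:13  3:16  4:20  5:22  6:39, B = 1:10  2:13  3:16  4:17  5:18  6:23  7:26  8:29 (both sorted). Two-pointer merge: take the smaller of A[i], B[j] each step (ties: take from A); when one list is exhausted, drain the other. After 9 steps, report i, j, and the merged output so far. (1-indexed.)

i=1 j=1: A[i]=12>B[j]=10 take 10, j++
i=1 j=2: A[i]=12<=B[j]=13 take 12, i++
i=2 j=2: A[i]=13<=B[j]=13 take 13, i++
i=3 j=2: A[i]=16>B[j]=13 take 13, j++
i=3 j=3: A[i]=16<=B[j]=16 take 16, i++
i=4 j=3: A[i]=20>B[j]=16 take 16, j++
i=4 j=4: A[i]=20>B[j]=17 take 17, j++
i=4 j=5: A[i]=20>B[j]=18 take 18, j++
i=4 j=6: A[i]=20<=B[j]=23 take 20, i++

i=5, j=6, merged so far=[10, 12, 13, 13, 16, 16, 17, 18, 20]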